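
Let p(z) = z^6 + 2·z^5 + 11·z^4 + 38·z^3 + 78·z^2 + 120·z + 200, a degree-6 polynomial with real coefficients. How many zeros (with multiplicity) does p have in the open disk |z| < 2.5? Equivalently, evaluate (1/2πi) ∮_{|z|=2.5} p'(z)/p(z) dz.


The zeros of p are: (0 + 2i), (0 - 2i), (1 + 3i), (1 - 3i), (-2 + 1i), (-2 - 1i).
Their magnitudes are: 2, 2, 3.162, 3.162, 2.236, 2.236.
Zeros with |z| < R = 2.5: (0 + 2i), (0 - 2i), (-2 + 1i), (-2 - 1i).
Count = 4.
By the argument principle, (1/2πi) ∮_{|z|=R} p'(z)/p(z) dz equals exactly this count.

Number of zeros inside |z| < 2.5: 4.


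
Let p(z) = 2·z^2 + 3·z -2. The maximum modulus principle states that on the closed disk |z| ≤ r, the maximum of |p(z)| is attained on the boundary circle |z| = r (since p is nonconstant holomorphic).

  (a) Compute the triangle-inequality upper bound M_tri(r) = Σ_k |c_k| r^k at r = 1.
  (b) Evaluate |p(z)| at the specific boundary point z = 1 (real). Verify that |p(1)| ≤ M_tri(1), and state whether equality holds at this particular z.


Coefficients: c_0 = -2, c_1 = 3, c_2 = 2. Radius r = 1.
Part (a). Triangle bound: M_tri(r) = Σ_k |c_k| r^k
  = |-2|·1^0 + |3|·1^1 + |2|·1^2
  = 2 + 3 + 2 = 7.
This bounds M(r) := max_{|z|=r} |p(z)| from above; equality holds iff all terms c_k z^k can be made to align in phase at a single z on |z|=r.
Part (b). At z = 1 (real, on the circle |z| = r):
  p(1) = (-2)·1^0 + (3)·1^1 + (2)·1^2 = 3.
  |p(1)| = 3.
Check: |p(1)| = 3 ≤ 7 = M_tri(1). ✓ Equality does not hold at z = 1 (the coefficients have mixed signs, so the terms do not all align in phase there).

M_tri(1) = 7; |p(1)| = 3; equality at z=1: no.


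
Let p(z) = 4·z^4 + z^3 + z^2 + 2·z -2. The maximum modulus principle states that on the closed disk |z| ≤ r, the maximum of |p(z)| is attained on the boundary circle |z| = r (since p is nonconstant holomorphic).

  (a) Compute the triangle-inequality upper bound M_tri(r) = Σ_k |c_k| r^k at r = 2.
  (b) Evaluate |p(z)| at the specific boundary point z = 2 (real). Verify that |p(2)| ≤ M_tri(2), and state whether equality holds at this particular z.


Coefficients: c_0 = -2, c_1 = 2, c_2 = 1, c_3 = 1, c_4 = 4. Radius r = 2.
Part (a). Triangle bound: M_tri(r) = Σ_k |c_k| r^k
  = |-2|·2^0 + |2|·2^1 + |1|·2^2 + |1|·2^3 + |4|·2^4
  = 2 + 4 + 4 + 8 + 64 = 82.
This bounds M(r) := max_{|z|=r} |p(z)| from above; equality holds iff all terms c_k z^k can be made to align in phase at a single z on |z|=r.
Part (b). At z = 2 (real, on the circle |z| = r):
  p(2) = (-2)·2^0 + (2)·2^1 + (1)·2^2 + (1)·2^3 + (4)·2^4 = 78.
  |p(2)| = 78.
Check: |p(2)| = 78 ≤ 82 = M_tri(2). ✓ Equality does not hold at z = 2 (the coefficients have mixed signs, so the terms do not all align in phase there).

M_tri(2) = 82; |p(2)| = 78; equality at z=2: no.


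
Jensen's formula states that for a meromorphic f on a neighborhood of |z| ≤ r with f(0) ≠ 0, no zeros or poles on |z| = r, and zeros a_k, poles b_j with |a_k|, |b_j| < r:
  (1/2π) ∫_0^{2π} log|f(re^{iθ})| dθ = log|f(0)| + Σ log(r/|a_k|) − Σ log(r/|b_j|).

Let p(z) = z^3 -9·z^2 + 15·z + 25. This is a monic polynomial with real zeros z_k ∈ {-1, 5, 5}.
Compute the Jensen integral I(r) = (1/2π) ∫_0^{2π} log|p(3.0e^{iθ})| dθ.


Zeros: -1, 5, 5; r = 3.0.
Inside |z| < r: -1. Outside (|z| ≥ r): 5, 5.
p(0) = 25, so log|p(0)| = log(25) = 3.2189.
Apply Jensen: I(r) = log|p(0)| + Σ_k log(r/|z_k|), summed over zeros inside |z| < r.
  log(r/|z_k|) for z_k = -1: log(3.0/1) = 1.0986
  Outside zeros (5, 5) contribute nothing to the Jensen sum.
Sum over inside zeros: 1.0986.
I(r) = log|p(0)| + (inside sum) = 3.2189 + 1.0986 = 4.3175.
Note: since some zeros are outside |z| ≤ r, the simplified n·log(r) form does NOT apply — only the inside zeros contribute.

I(r) ≈ 4.3175.


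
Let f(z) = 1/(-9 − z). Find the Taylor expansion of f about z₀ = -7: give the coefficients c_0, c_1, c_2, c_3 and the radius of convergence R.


Let w = z − z₀, so z = z₀ + w.
Then -9 − z = -9 − (z₀ + w) = (-9 − z₀) − w = -2 − w.
f(z) = 1/(-2 − w) = (1/(-2)) · 1/(1 − w/(-2)) = Σ_{n≥0} w^n / (-2)^(n+1).
So c_n = 1/(-2)^(n+1):
  c_0 = 1/(-2)^1 = -1/2.
  c_1 = 1/(-2)^2 = 1/4.
  c_2 = 1/(-2)^3 = -1/8.
  c_3 = 1/(-2)^4 = 1/16.
The series is valid for |w/d| < 1, i.e. |z − z₀| < |d|.
Radius of convergence: R = |-9 − z₀| = |-2| = 2 (distance from z₀ to the singularity z = -9).

c_0 = -1/2, c_1 = 1/4, c_2 = -1/8, c_3 = 1/16; R = 2.


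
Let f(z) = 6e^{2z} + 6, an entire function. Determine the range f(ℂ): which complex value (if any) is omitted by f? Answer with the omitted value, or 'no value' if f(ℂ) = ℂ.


Little Picard bounds the complement of f(ℂ) to at most one point.
e^{2z} is never zero on ℂ, so 6·e^{2z} takes every value in ℂ ∖ {0}. Adding 6 shifts the range to ℂ ∖ {6}. Thus f omits exactly the value 6.

Omitted value: 6.


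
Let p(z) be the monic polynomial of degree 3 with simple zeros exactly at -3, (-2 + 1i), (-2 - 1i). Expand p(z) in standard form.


The polynomial is p(z) = ∏_{α ∈ S} (z − α), where S = {-3, (-2 + 1i), (-2 - 1i)}.
Expanding the product yields: p(z) = z^3 + 7·z^2 + 17·z + 15.
Note conjugate pairs combine to real quadratics: (z − (-2+1i))(z − (-2−1i)) = z² + 4z + 5.
The resulting polynomial has degree 3 and real coefficients as required.

p(z) = z^3 + 7·z^2 + 17·z + 15.


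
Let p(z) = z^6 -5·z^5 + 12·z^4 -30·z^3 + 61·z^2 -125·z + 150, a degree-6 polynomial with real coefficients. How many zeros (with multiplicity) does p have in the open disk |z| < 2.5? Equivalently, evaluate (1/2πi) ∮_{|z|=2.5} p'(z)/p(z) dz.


The zeros of p are: (-1 + 2i), (-1 - 2i), (1 + 2i), (1 - 2i), 3, 2.
Their magnitudes are: 2.236, 2.236, 2.236, 2.236, 3, 2.
Zeros with |z| < R = 2.5: (-1 + 2i), (-1 - 2i), (1 + 2i), (1 - 2i), 2.
Count = 5.
By the argument principle, (1/2πi) ∮_{|z|=R} p'(z)/p(z) dz equals exactly this count.

Number of zeros inside |z| < 2.5: 5.


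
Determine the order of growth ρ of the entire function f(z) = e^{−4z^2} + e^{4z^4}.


Each summand is entire of order 2 and 4 respectively (as in the single-exponential case). The order of a sum is at most the max of the orders, so ρ ≤ 4. For the lower bound: on |z|=r choose arg z so that 4z^4 is real positive; then |e^{4z^4}| = e^{4r^4} while |e^{-4z^2}| ≤ e^{4r^2} = o(e^{4r^4}). So |f| ≥ e^{4r^4}(1 − o(1)) and ρ ≥ 4. Hence ρ = max(2, 4) = 4.
Therefore ρ = 4.

Order ρ = 4.


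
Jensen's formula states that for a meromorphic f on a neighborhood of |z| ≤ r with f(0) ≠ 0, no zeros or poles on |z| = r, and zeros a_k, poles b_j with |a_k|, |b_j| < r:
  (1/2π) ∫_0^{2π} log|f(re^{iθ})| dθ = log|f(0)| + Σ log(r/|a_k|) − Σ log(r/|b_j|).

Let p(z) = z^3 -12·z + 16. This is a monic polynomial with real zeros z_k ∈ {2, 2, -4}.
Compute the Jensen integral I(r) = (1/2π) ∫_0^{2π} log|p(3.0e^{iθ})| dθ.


Zeros: -4, 2, 2; r = 3.0.
Inside |z| < r: 2, 2. Outside (|z| ≥ r): -4.
p(0) = 16, so log|p(0)| = log(16) = 2.7726.
Apply Jensen: I(r) = log|p(0)| + Σ_k log(r/|z_k|), summed over zeros inside |z| < r.
  log(r/|z_k|) for z_k = 2: log(3.0/2) = 0.4055
  log(r/|z_k|) for z_k = 2: log(3.0/2) = 0.4055
  Outside zeros (-4) contribute nothing to the Jensen sum.
Sum over inside zeros: 0.8109.
I(r) = log|p(0)| + (inside sum) = 2.7726 + 0.8109 = 3.5835.
Note: since some zeros are outside |z| ≤ r, the simplified n·log(r) form does NOT apply — only the inside zeros contribute.

I(r) ≈ 3.5835.


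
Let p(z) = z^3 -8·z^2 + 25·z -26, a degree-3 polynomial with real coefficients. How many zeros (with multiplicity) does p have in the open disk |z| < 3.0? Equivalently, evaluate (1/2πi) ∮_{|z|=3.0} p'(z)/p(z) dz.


The zeros of p are: (3 + 2i), (3 - 2i), 2.
Their magnitudes are: 3.606, 3.606, 2.
Zeros with |z| < R = 3.0: 2.
Count = 1.
By the argument principle, (1/2πi) ∮_{|z|=R} p'(z)/p(z) dz equals exactly this count.

Number of zeros inside |z| < 3.0: 1.


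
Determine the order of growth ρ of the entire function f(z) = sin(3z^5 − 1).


Write sin(w) = (e^{iw} ± e^{−iw})/(2 or 2i), so |sin(w)| ≤ e^{|w|}. With w = 3z^5 − 1, |w| ≤ 3r^5 + 1 on |z|=r, giving M(r) ≤ e^{3r^5 + 1} and ρ ≤ 5. For the lower bound, choose z on |z|=r with 3z^5 purely imaginary of modulus 3r^5; then |sin(3z^5 − 1)| grows like e^{3r^5}/2, so ρ ≥ 5. Hence ρ = 5.
Therefore ρ = 5.

Order ρ = 5.


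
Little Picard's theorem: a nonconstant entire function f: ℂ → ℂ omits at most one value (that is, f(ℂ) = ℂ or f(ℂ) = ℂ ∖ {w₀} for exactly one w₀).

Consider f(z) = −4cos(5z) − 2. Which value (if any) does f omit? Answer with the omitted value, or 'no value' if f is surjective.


Little Picard bounds the complement of f(ℂ) to at most one point.
cos is entire and surjective onto ℂ: for every w ∈ ℂ, cos(ζ) = w has a solution ζ ∈ ℂ (e.g., via the complex inverse arccos). With ζ = 5z this gives z = ζ/(5). Then -4·cos(5z) takes every value in -4·ℂ = ℂ, and adding -2 is a bijection of ℂ. So f is surjective and omits no value. (Note: only on the real line is cos bounded by [−1, 1].)

Omitted value: no value.


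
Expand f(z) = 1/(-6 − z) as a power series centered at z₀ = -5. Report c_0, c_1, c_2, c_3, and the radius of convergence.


Let w = z − z₀, so z = z₀ + w.
Then -6 − z = -6 − (z₀ + w) = (-6 − z₀) − w = -1 − w.
f(z) = 1/(-1 − w) = (1/(-1)) · 1/(1 − w/(-1)) = Σ_{n≥0} w^n / (-1)^(n+1).
So c_n = 1/(-1)^(n+1):
  c_0 = 1/(-1)^1 = -1.
  c_1 = 1/(-1)^2 = 1.
  c_2 = 1/(-1)^3 = -1.
  c_3 = 1/(-1)^4 = 1.
The series is valid for |w/d| < 1, i.e. |z − z₀| < |d|.
Radius of convergence: R = |-6 − z₀| = |-1| = 1 (distance from z₀ to the singularity z = -6).

c_0 = -1, c_1 = 1, c_2 = -1, c_3 = 1; R = 1.


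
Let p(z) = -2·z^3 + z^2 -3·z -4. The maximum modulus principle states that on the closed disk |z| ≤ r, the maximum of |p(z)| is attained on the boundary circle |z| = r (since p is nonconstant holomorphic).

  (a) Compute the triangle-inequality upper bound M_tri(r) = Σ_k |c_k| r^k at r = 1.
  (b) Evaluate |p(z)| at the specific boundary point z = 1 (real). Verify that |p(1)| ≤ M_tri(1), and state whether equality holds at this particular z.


Coefficients: c_0 = -4, c_1 = -3, c_2 = 1, c_3 = -2. Radius r = 1.
Part (a). Triangle bound: M_tri(r) = Σ_k |c_k| r^k
  = |-4|·1^0 + |-3|·1^1 + |1|·1^2 + |-2|·1^3
  = 4 + 3 + 1 + 2 = 10.
This bounds M(r) := max_{|z|=r} |p(z)| from above; equality holds iff all terms c_k z^k can be made to align in phase at a single z on |z|=r.
Part (b). At z = 1 (real, on the circle |z| = r):
  p(1) = (-4)·1^0 + (-3)·1^1 + (1)·1^2 + (-2)·1^3 = -8.
  |p(1)| = 8.
Check: |p(1)| = 8 ≤ 10 = M_tri(1). ✓ Equality does not hold at z = 1 (the coefficients have mixed signs, so the terms do not all align in phase there).

M_tri(1) = 10; |p(1)| = 8; equality at z=1: no.


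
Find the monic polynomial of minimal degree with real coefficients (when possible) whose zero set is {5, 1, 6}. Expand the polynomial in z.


The polynomial is p(z) = ∏_{α ∈ S} (z − α), where S = {5, 1, 6}.
Expanding the product yields: p(z) = z^3 -12·z^2 + 41·z -30.
The resulting polynomial has degree 3 and real coefficients as required.

p(z) = z^3 -12·z^2 + 41·z -30.


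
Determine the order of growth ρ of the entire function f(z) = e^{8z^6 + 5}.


|e^{8z^6 + 5}| = e^{Re(8·z^6) + 5} ≤ e^{8|z|^6 + 5} = e^{8r^6 + 5} on |z| = r, so ρ ≤ 6. Choosing z on |z|=r so that 8·z^6 is real positive (always possible by picking arg z appropriately) gives |f(z)| = e^{8r^6 + 5}, matching the bound. The additive constant 5 does not affect log log M(r) ~ 6·log r. Hence ρ = 6.
Therefore ρ = 6.

Order ρ = 6.


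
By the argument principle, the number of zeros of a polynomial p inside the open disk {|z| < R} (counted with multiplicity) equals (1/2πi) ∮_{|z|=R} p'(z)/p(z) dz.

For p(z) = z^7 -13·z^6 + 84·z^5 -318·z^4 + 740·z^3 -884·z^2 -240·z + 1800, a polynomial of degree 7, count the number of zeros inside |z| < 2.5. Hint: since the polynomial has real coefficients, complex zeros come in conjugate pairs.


The zeros of p are: (3 + 1i), (3 - 1i), (1 + 3i), (1 - 3i), -1, (3 + 3i), (3 - 3i).
Their magnitudes are: 3.162, 3.162, 3.162, 3.162, 1, 4.243, 4.243.
Zeros with |z| < R = 2.5: -1.
Count = 1.
By the argument principle, (1/2πi) ∮_{|z|=R} p'(z)/p(z) dz equals exactly this count.

Number of zeros inside |z| < 2.5: 1.


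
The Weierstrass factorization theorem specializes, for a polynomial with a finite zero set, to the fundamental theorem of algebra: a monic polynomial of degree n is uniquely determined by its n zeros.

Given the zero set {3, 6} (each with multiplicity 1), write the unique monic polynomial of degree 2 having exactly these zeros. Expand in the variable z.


The polynomial is p(z) = ∏_{α ∈ S} (z − α), where S = {3, 6}.
Expanding the product yields: p(z) = z^2 -9·z + 18.
The resulting polynomial has degree 2 and real coefficients as required.

p(z) = z^2 -9·z + 18.


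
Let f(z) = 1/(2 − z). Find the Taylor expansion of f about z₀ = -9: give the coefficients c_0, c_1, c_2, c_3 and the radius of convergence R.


Let w = z − z₀, so z = z₀ + w.
Then 2 − z = 2 − (z₀ + w) = (2 − z₀) − w = 11 − w.
f(z) = 1/(11 − w) = (1/(11)) · 1/(1 − w/(11)) = Σ_{n≥0} w^n / (11)^(n+1).
So c_n = 1/(11)^(n+1):
  c_0 = 1/(11)^1 = 1/11.
  c_1 = 1/(11)^2 = 1/121.
  c_2 = 1/(11)^3 = 1/1331.
  c_3 = 1/(11)^4 = 1/14641.
The series is valid for |w/d| < 1, i.e. |z − z₀| < |d|.
Radius of convergence: R = |2 − z₀| = |11| = 11 (distance from z₀ to the singularity z = 2).

c_0 = 1/11, c_1 = 1/121, c_2 = 1/1331, c_3 = 1/14641; R = 11.


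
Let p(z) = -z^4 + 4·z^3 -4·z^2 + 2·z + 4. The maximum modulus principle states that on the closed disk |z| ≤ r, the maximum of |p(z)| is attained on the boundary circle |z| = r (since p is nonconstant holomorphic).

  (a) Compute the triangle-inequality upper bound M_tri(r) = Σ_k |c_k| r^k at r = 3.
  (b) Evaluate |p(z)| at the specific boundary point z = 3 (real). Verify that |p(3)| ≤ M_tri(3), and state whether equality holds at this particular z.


Coefficients: c_0 = 4, c_1 = 2, c_2 = -4, c_3 = 4, c_4 = -1. Radius r = 3.
Part (a). Triangle bound: M_tri(r) = Σ_k |c_k| r^k
  = |4|·3^0 + |2|·3^1 + |-4|·3^2 + |4|·3^3 + |-1|·3^4
  = 4 + 6 + 36 + 108 + 81 = 235.
This bounds M(r) := max_{|z|=r} |p(z)| from above; equality holds iff all terms c_k z^k can be made to align in phase at a single z on |z|=r.
Part (b). At z = 3 (real, on the circle |z| = r):
  p(3) = (4)·3^0 + (2)·3^1 + (-4)·3^2 + (4)·3^3 + (-1)·3^4 = 1.
  |p(3)| = 1.
Check: |p(3)| = 1 ≤ 235 = M_tri(3). ✓ Equality does not hold at z = 3 (the coefficients have mixed signs, so the terms do not all align in phase there).

M_tri(3) = 235; |p(3)| = 1; equality at z=3: no.


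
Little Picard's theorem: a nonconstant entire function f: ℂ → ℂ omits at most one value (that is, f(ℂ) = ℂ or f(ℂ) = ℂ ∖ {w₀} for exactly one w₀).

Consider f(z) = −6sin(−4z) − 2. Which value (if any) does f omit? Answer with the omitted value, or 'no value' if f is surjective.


Little Picard bounds the complement of f(ℂ) to at most one point.
sin is entire and surjective onto ℂ: for every w ∈ ℂ, sin(ζ) = w has a solution ζ ∈ ℂ (e.g., via the complex inverse arcsin). With ζ = −4z this gives z = ζ/(-4). Then -6·sin(−4z) takes every value in -6·ℂ = ℂ, and adding -2 is a bijection of ℂ. So f is surjective and omits no value. (Note: only on the real line is sin bounded by [−1, 1].)

Omitted value: no value.


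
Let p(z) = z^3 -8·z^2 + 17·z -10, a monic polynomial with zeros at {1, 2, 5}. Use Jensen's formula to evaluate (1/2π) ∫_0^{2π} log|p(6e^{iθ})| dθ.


Zeros: 1, 2, 5; r = 6.
Inside |z| < r: 1, 2, 5. Outside (|z| ≥ r): ∅.
p(0) = -10, so log|p(0)| = log(10) = 2.3026.
Apply Jensen: I(r) = log|p(0)| + Σ_k log(r/|z_k|), summed over zeros inside |z| < r.
  log(r/|z_k|) for z_k = 1: log(6/1) = 1.7918
  log(r/|z_k|) for z_k = 2: log(6/2) = 1.0986
  log(r/|z_k|) for z_k = 5: log(6/5) = 0.1823
Sum over inside zeros: 3.0727.
I(r) = log|p(0)| + (inside sum) = 2.3026 + 3.0727 = 5.3753.
Closed form (all zeros inside, monic): I(r) = n·log(r) = 3·log(6) = 5.3753. ✓

I(r) ≈ 5.3753.


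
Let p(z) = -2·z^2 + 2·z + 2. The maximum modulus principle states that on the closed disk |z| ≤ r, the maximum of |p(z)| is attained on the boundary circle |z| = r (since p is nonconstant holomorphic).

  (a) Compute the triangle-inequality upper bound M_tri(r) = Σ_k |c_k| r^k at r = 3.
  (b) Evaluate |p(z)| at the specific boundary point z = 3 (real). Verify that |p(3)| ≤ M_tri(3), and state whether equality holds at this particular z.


Coefficients: c_0 = 2, c_1 = 2, c_2 = -2. Radius r = 3.
Part (a). Triangle bound: M_tri(r) = Σ_k |c_k| r^k
  = |2|·3^0 + |2|·3^1 + |-2|·3^2
  = 2 + 6 + 18 = 26.
This bounds M(r) := max_{|z|=r} |p(z)| from above; equality holds iff all terms c_k z^k can be made to align in phase at a single z on |z|=r.
Part (b). At z = 3 (real, on the circle |z| = r):
  p(3) = (2)·3^0 + (2)·3^1 + (-2)·3^2 = -10.
  |p(3)| = 10.
Check: |p(3)| = 10 ≤ 26 = M_tri(3). ✓ Equality does not hold at z = 3 (the coefficients have mixed signs, so the terms do not all align in phase there).

M_tri(3) = 26; |p(3)| = 10; equality at z=3: no.


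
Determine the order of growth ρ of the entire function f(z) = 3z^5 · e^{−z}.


M(r) = max_{|z|=r} |3|·|z|^5·|e^{−z}| = 3·r^5 · e^{1r^1} (the factors attain their maxima compatibly on |z|=r). Then log M(r) = log 3 + 5·log r + 1r^1, dominated by the last term, so log log M(r) ~ 1·log r. The polynomial factor 3z^5 contributes only a log r term and does not affect the order. ρ = 1.
Therefore ρ = 1.

Order ρ = 1.


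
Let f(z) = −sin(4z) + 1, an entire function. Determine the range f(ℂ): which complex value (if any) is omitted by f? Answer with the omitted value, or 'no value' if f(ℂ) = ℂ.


Little Picard bounds the complement of f(ℂ) to at most one point.
sin is entire and surjective onto ℂ: for every w ∈ ℂ, sin(ζ) = w has a solution ζ ∈ ℂ (e.g., via the complex inverse arcsin). With ζ = 4z this gives z = ζ/(4). Then -1·sin(4z) takes every value in -1·ℂ = ℂ, and adding 1 is a bijection of ℂ. So f is surjective and omits no value. (Note: only on the real line is sin bounded by [−1, 1].)

Omitted value: no value.


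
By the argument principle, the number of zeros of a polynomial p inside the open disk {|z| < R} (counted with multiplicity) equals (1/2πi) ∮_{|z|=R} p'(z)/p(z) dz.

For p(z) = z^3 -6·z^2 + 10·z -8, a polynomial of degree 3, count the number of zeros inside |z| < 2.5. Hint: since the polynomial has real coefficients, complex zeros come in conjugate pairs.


The zeros of p are: 4, (1 + 1i), (1 - 1i).
Their magnitudes are: 4, 1.414, 1.414.
Zeros with |z| < R = 2.5: (1 + 1i), (1 - 1i).
Count = 2.
By the argument principle, (1/2πi) ∮_{|z|=R} p'(z)/p(z) dz equals exactly this count.

Number of zeros inside |z| < 2.5: 2.


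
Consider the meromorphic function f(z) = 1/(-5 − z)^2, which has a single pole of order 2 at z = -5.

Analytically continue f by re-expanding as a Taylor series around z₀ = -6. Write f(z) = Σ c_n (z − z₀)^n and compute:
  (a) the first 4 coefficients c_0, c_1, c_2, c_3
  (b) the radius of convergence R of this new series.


Let w = z − z₀, so z = z₀ + w.
Then -5 − z = -5 − (z₀ + w) = (-5 − z₀) − w = 1 − w.
f(z) = 1/(1 − w)^2 = (1/(1)^2) · (1 − w/(1))^{−2}.
By the binomial series (1−u)^{−2} = Σ_{n≥0} C(n+1, 1) u^n for |u|<1, with u = w/(1):
  c_n = C(n+1, 1) / (1)^(n+2).
  c_0 = 1/(1)^2 = 1.
  c_1 = 2/(1)^3 = 2.
  c_2 = 3/(1)^4 = 3.
  c_3 = 4/(1)^5 = 4.
The series is valid for |w/d| < 1, i.e. |z − z₀| < |d|.
Radius of convergence: R = |-5 − z₀| = |1| = 1 (distance from z₀ to the singularity z = -5).

c_0 = 1, c_1 = 2, c_2 = 3, c_3 = 4; R = 1.


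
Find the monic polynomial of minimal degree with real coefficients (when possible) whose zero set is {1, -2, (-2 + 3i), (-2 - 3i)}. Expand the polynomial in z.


The polynomial is p(z) = ∏_{α ∈ S} (z − α), where S = {1, -2, (-2 + 3i), (-2 - 3i)}.
Expanding the product yields: p(z) = z^4 + 5·z^3 + 15·z^2 + 5·z -26.
Note conjugate pairs combine to real quadratics: (z − (-2+3i))(z − (-2−3i)) = z² + 4z + 13.
The resulting polynomial has degree 4 and real coefficients as required.

p(z) = z^4 + 5·z^3 + 15·z^2 + 5·z -26.


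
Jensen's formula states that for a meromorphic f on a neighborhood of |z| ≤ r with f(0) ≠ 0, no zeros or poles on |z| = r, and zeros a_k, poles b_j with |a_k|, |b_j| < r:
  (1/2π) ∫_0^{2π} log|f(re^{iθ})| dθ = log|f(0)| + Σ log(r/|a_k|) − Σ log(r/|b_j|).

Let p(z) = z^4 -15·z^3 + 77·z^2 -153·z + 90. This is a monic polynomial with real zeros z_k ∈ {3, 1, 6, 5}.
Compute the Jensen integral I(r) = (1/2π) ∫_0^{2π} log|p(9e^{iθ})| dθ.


Zeros: 1, 3, 5, 6; r = 9.
Inside |z| < r: 1, 3, 5, 6. Outside (|z| ≥ r): ∅.
p(0) = 90, so log|p(0)| = log(90) = 4.4998.
Apply Jensen: I(r) = log|p(0)| + Σ_k log(r/|z_k|), summed over zeros inside |z| < r.
  log(r/|z_k|) for z_k = 3: log(9/3) = 1.0986
  log(r/|z_k|) for z_k = 1: log(9/1) = 2.1972
  log(r/|z_k|) for z_k = 6: log(9/6) = 0.4055
  log(r/|z_k|) for z_k = 5: log(9/5) = 0.5878
Sum over inside zeros: 4.2891.
I(r) = log|p(0)| + (inside sum) = 4.4998 + 4.2891 = 8.7889.
Closed form (all zeros inside, monic): I(r) = n·log(r) = 4·log(9) = 8.7889. ✓

I(r) ≈ 8.7889.


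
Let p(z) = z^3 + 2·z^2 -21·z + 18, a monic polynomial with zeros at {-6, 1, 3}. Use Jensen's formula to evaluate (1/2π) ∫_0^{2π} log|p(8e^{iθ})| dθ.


Zeros: -6, 1, 3; r = 8.
Inside |z| < r: -6, 1, 3. Outside (|z| ≥ r): ∅.
p(0) = 18, so log|p(0)| = log(18) = 2.8904.
Apply Jensen: I(r) = log|p(0)| + Σ_k log(r/|z_k|), summed over zeros inside |z| < r.
  log(r/|z_k|) for z_k = -6: log(8/6) = 0.2877
  log(r/|z_k|) for z_k = 1: log(8/1) = 2.0794
  log(r/|z_k|) for z_k = 3: log(8/3) = 0.9808
Sum over inside zeros: 3.3480.
I(r) = log|p(0)| + (inside sum) = 2.8904 + 3.3480 = 6.2383.
Closed form (all zeros inside, monic): I(r) = n·log(r) = 3·log(8) = 6.2383. ✓

I(r) ≈ 6.2383.


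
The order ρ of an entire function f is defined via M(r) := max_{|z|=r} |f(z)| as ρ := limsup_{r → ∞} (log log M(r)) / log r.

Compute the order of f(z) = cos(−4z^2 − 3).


Write cos(w) = (e^{iw} ± e^{−iw})/(2 or 2i), so |cos(w)| ≤ e^{|w|}. With w = −4z^2 − 3, |w| ≤ 4r^2 + 3 on |z|=r, giving M(r) ≤ e^{4r^2 + 3} and ρ ≤ 2. For the lower bound, choose z on |z|=r with -4z^2 purely imaginary of modulus 4r^2; then |cos(−4z^2 − 3)| grows like e^{4r^2}/2, so ρ ≥ 2. Hence ρ = 2.
Therefore ρ = 2.

Order ρ = 2.


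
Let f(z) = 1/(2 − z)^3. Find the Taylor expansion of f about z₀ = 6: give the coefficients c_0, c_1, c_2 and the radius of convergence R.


Let w = z − z₀, so z = z₀ + w.
Then 2 − z = 2 − (z₀ + w) = (2 − z₀) − w = -4 − w.
f(z) = 1/(-4 − w)^3 = (1/(-4)^3) · (1 − w/(-4))^{−3}.
By the binomial series (1−u)^{−3} = Σ_{n≥0} C(n+2, 2) u^n for |u|<1, with u = w/(-4):
  c_n = C(n+2, 2) / (-4)^(n+3).
  c_0 = 1/(-4)^3 = -1/64.
  c_1 = 3/(-4)^4 = 3/256.
  c_2 = 6/(-4)^5 = -3/512.
The series is valid for |w/d| < 1, i.e. |z − z₀| < |d|.
Radius of convergence: R = |2 − z₀| = |-4| = 4 (distance from z₀ to the singularity z = 2).

c_0 = -1/64, c_1 = 3/256, c_2 = -3/512; R = 4.


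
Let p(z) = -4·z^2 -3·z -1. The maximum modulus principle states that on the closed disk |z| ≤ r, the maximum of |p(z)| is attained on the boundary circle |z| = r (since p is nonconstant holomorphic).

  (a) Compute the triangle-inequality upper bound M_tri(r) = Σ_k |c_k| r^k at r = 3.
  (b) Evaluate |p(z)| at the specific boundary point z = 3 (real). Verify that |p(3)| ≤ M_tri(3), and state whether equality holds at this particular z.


Coefficients: c_0 = -1, c_1 = -3, c_2 = -4. Radius r = 3.
Part (a). Triangle bound: M_tri(r) = Σ_k |c_k| r^k
  = |-1|·3^0 + |-3|·3^1 + |-4|·3^2
  = 1 + 9 + 36 = 46.
This bounds M(r) := max_{|z|=r} |p(z)| from above; equality holds iff all terms c_k z^k can be made to align in phase at a single z on |z|=r.
Part (b). At z = 3 (real, on the circle |z| = r):
  p(3) = (-1)·3^0 + (-3)·3^1 + (-4)·3^2 = -46.
  |p(3)| = 46.
Since all nonzero coefficients share the same sign, |p(3)| = 46 = M_tri(3); the triangle bound is attained at z = 3, so in fact M(r) = 46.

M_tri(3) = 46; |p(3)| = 46; equality at z=3: yes.


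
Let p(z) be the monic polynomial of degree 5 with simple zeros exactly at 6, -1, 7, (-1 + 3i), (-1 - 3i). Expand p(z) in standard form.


The polynomial is p(z) = ∏_{α ∈ S} (z − α), where S = {6, -1, 7, (-1 + 3i), (-1 - 3i)}.
Expanding the product yields: p(z) = z^5 -10·z^4 + 15·z^3 -20·z^2 + 374·z + 420.
Note conjugate pairs combine to real quadratics: (z − (-1+3i))(z − (-1−3i)) = z² + 2z + 10.
The resulting polynomial has degree 5 and real coefficients as required.

p(z) = z^5 -10·z^4 + 15·z^3 -20·z^2 + 374·z + 420.


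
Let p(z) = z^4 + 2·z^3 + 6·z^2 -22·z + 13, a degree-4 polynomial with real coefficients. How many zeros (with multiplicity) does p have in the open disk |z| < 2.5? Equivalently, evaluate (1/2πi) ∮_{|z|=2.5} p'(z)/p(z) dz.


The zeros of p are: 1, 1, (-2 + 3i), (-2 - 3i).
Their magnitudes are: 1, 1, 3.606, 3.606.
Zeros with |z| < R = 2.5: 1, 1.
Count = 2.
By the argument principle, (1/2πi) ∮_{|z|=R} p'(z)/p(z) dz equals exactly this count.

Number of zeros inside |z| < 2.5: 2.


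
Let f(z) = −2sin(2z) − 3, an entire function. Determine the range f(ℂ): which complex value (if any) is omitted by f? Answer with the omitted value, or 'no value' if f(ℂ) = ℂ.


Little Picard bounds the complement of f(ℂ) to at most one point.
sin is entire and surjective onto ℂ: for every w ∈ ℂ, sin(ζ) = w has a solution ζ ∈ ℂ (e.g., via the complex inverse arcsin). With ζ = 2z this gives z = ζ/(2). Then -2·sin(2z) takes every value in -2·ℂ = ℂ, and adding -3 is a bijection of ℂ. So f is surjective and omits no value. (Note: only on the real line is sin bounded by [−1, 1].)

Omitted value: no value.


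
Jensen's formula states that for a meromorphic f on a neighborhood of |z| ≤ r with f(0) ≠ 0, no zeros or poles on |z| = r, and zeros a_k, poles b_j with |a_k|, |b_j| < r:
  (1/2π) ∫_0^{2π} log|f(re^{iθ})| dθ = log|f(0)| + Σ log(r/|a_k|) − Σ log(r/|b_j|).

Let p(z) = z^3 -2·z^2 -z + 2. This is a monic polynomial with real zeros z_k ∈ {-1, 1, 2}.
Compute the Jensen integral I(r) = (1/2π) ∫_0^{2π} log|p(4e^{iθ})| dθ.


Zeros: -1, 1, 2; r = 4.
Inside |z| < r: -1, 1, 2. Outside (|z| ≥ r): ∅.
p(0) = 2, so log|p(0)| = log(2) = 0.6931.
Apply Jensen: I(r) = log|p(0)| + Σ_k log(r/|z_k|), summed over zeros inside |z| < r.
  log(r/|z_k|) for z_k = -1: log(4/1) = 1.3863
  log(r/|z_k|) for z_k = 1: log(4/1) = 1.3863
  log(r/|z_k|) for z_k = 2: log(4/2) = 0.6931
Sum over inside zeros: 3.4657.
I(r) = log|p(0)| + (inside sum) = 0.6931 + 3.4657 = 4.1589.
Closed form (all zeros inside, monic): I(r) = n·log(r) = 3·log(4) = 4.1589. ✓

I(r) ≈ 4.1589.


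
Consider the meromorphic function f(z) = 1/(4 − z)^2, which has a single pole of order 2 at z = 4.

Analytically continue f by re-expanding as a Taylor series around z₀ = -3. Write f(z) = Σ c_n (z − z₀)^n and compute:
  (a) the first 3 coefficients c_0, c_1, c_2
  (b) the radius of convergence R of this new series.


Let w = z − z₀, so z = z₀ + w.
Then 4 − z = 4 − (z₀ + w) = (4 − z₀) − w = 7 − w.
f(z) = 1/(7 − w)^2 = (1/(7)^2) · (1 − w/(7))^{−2}.
By the binomial series (1−u)^{−2} = Σ_{n≥0} C(n+1, 1) u^n for |u|<1, with u = w/(7):
  c_n = C(n+1, 1) / (7)^(n+2).
  c_0 = 1/(7)^2 = 1/49.
  c_1 = 2/(7)^3 = 2/343.
  c_2 = 3/(7)^4 = 3/2401.
The series is valid for |w/d| < 1, i.e. |z − z₀| < |d|.
Radius of convergence: R = |4 − z₀| = |7| = 7 (distance from z₀ to the singularity z = 4).

c_0 = 1/49, c_1 = 2/343, c_2 = 3/2401; R = 7.


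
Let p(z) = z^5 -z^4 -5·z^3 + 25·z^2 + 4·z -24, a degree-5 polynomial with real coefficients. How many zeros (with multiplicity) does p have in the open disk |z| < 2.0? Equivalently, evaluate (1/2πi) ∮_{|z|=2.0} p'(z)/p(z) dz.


The zeros of p are: 1, -1, -3, (2 + 2i), (2 - 2i).
Their magnitudes are: 1, 1, 3, 2.828, 2.828.
Zeros with |z| < R = 2.0: 1, -1.
Count = 2.
By the argument principle, (1/2πi) ∮_{|z|=R} p'(z)/p(z) dz equals exactly this count.

Number of zeros inside |z| < 2.0: 2.


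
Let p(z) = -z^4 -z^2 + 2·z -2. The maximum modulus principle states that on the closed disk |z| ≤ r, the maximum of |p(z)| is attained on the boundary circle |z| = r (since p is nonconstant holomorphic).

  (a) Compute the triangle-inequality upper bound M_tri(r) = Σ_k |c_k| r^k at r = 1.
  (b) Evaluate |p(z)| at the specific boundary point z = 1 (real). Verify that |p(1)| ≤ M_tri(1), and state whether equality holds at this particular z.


Coefficients: c_0 = -2, c_1 = 2, c_2 = -1, c_3 = 0, c_4 = -1. Radius r = 1.
Part (a). Triangle bound: M_tri(r) = Σ_k |c_k| r^k
  = |-2|·1^0 + |2|·1^1 + |-1|·1^2 + |0|·1^3 + |-1|·1^4
  = 2 + 2 + 1 + 0 + 1 = 6.
This bounds M(r) := max_{|z|=r} |p(z)| from above; equality holds iff all terms c_k z^k can be made to align in phase at a single z on |z|=r.
Part (b). At z = 1 (real, on the circle |z| = r):
  p(1) = (-2)·1^0 + (2)·1^1 + (-1)·1^2 + (0)·1^3 + (-1)·1^4 = -2.
  |p(1)| = 2.
Check: |p(1)| = 2 ≤ 6 = M_tri(1). ✓ Equality does not hold at z = 1 (the coefficients have mixed signs, so the terms do not all align in phase there).

M_tri(1) = 6; |p(1)| = 2; equality at z=1: no.


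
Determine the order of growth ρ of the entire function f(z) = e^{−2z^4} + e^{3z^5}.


Each summand is entire of order 4 and 5 respectively (as in the single-exponential case). The order of a sum is at most the max of the orders, so ρ ≤ 5. For the lower bound: on |z|=r choose arg z so that 3z^5 is real positive; then |e^{3z^5}| = e^{3r^5} while |e^{-2z^4}| ≤ e^{2r^4} = o(e^{3r^5}). So |f| ≥ e^{3r^5}(1 − o(1)) and ρ ≥ 5. Hence ρ = max(4, 5) = 5.
Therefore ρ = 5.

Order ρ = 5.


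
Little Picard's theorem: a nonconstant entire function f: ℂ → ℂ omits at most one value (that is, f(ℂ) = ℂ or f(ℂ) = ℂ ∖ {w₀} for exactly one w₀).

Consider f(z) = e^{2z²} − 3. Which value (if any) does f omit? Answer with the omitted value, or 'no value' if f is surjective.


Little Picard bounds the complement of f(ℂ) to at most one point.
The exponent g(z) = 2z² is a nonconstant polynomial, hence surjective onto ℂ. So e^{g(z)} takes every value in {e^w : w ∈ ℂ} = ℂ ∖ {0}. Adding -3 shifts the range to ℂ ∖ {-3}. f omits exactly -3.

Omitted value: -3.


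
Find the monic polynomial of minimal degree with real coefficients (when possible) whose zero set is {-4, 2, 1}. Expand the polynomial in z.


The polynomial is p(z) = ∏_{α ∈ S} (z − α), where S = {-4, 2, 1}.
Expanding the product yields: p(z) = z^3 + z^2 -10·z + 8.
The resulting polynomial has degree 3 and real coefficients as required.

p(z) = z^3 + z^2 -10·z + 8.


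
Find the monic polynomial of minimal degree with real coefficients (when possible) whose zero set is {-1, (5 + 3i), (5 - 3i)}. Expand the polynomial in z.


The polynomial is p(z) = ∏_{α ∈ S} (z − α), where S = {-1, (5 + 3i), (5 - 3i)}.
Expanding the product yields: p(z) = z^3 -9·z^2 + 24·z + 34.
Note conjugate pairs combine to real quadratics: (z − (5+3i))(z − (5−3i)) = z² − 10z + 34.
The resulting polynomial has degree 3 and real coefficients as required.

p(z) = z^3 -9·z^2 + 24·z + 34.


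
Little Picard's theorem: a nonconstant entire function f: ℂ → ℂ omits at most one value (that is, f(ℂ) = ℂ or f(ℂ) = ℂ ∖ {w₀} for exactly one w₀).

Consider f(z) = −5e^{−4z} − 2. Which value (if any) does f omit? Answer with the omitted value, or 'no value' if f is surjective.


Little Picard bounds the complement of f(ℂ) to at most one point.
e^{−4z} is never zero on ℂ, so -5·e^{−4z} takes every value in ℂ ∖ {0}. Adding -2 shifts the range to ℂ ∖ {-2}. Thus f omits exactly the value -2.

Omitted value: -2.


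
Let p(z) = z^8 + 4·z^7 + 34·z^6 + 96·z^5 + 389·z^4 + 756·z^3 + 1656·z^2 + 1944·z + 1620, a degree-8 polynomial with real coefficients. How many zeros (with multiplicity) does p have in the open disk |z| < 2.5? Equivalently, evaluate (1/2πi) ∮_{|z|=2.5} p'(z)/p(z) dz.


The zeros of p are: (0 + 3i), (0 - 3i), (0 + 3i), (0 - 3i), (-1 + 1i), (-1 - 1i), (-1 + 3i), (-1 - 3i).
Their magnitudes are: 3, 3, 3, 3, 1.414, 1.414, 3.162, 3.162.
Zeros with |z| < R = 2.5: (-1 + 1i), (-1 - 1i).
Count = 2.
By the argument principle, (1/2πi) ∮_{|z|=R} p'(z)/p(z) dz equals exactly this count.

Number of zeros inside |z| < 2.5: 2.


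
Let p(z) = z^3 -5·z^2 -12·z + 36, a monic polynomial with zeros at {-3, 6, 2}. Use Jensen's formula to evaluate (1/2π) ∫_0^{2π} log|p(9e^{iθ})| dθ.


Zeros: -3, 2, 6; r = 9.
Inside |z| < r: -3, 2, 6. Outside (|z| ≥ r): ∅.
p(0) = 36, so log|p(0)| = log(36) = 3.5835.
Apply Jensen: I(r) = log|p(0)| + Σ_k log(r/|z_k|), summed over zeros inside |z| < r.
  log(r/|z_k|) for z_k = -3: log(9/3) = 1.0986
  log(r/|z_k|) for z_k = 6: log(9/6) = 0.4055
  log(r/|z_k|) for z_k = 2: log(9/2) = 1.5041
Sum over inside zeros: 3.0082.
I(r) = log|p(0)| + (inside sum) = 3.5835 + 3.0082 = 6.5917.
Closed form (all zeros inside, monic): I(r) = n·log(r) = 3·log(9) = 6.5917. ✓

I(r) ≈ 6.5917.


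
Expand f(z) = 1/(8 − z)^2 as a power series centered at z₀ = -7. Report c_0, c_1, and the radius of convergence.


Let w = z − z₀, so z = z₀ + w.
Then 8 − z = 8 − (z₀ + w) = (8 − z₀) − w = 15 − w.
f(z) = 1/(15 − w)^2 = (1/(15)^2) · (1 − w/(15))^{−2}.
By the binomial series (1−u)^{−2} = Σ_{n≥0} C(n+1, 1) u^n for |u|<1, with u = w/(15):
  c_n = C(n+1, 1) / (15)^(n+2).
  c_0 = 1/(15)^2 = 1/225.
  c_1 = 2/(15)^3 = 2/3375.
The series is valid for |w/d| < 1, i.e. |z − z₀| < |d|.
Radius of convergence: R = |8 − z₀| = |15| = 15 (distance from z₀ to the singularity z = 8).

c_0 = 1/225, c_1 = 2/3375; R = 15.


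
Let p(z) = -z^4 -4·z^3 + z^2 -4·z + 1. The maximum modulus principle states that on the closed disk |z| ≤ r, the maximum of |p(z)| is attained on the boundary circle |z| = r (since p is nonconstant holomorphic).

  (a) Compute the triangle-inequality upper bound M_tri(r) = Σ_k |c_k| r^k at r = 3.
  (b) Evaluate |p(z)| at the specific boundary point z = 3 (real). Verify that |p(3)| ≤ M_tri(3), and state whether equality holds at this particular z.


Coefficients: c_0 = 1, c_1 = -4, c_2 = 1, c_3 = -4, c_4 = -1. Radius r = 3.
Part (a). Triangle bound: M_tri(r) = Σ_k |c_k| r^k
  = |1|·3^0 + |-4|·3^1 + |1|·3^2 + |-4|·3^3 + |-1|·3^4
  = 1 + 12 + 9 + 108 + 81 = 211.
This bounds M(r) := max_{|z|=r} |p(z)| from above; equality holds iff all terms c_k z^k can be made to align in phase at a single z on |z|=r.
Part (b). At z = 3 (real, on the circle |z| = r):
  p(3) = (1)·3^0 + (-4)·3^1 + (1)·3^2 + (-4)·3^3 + (-1)·3^4 = -191.
  |p(3)| = 191.
Check: |p(3)| = 191 ≤ 211 = M_tri(3). ✓ Equality does not hold at z = 3 (the coefficients have mixed signs, so the terms do not all align in phase there).

M_tri(3) = 211; |p(3)| = 191; equality at z=3: no.


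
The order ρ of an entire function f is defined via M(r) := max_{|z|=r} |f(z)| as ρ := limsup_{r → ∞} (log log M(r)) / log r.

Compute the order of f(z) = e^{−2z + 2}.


|e^{−2z + 2}| = e^{Re(-2·z) + 2} ≤ e^{2|z|^1 + 2} = e^{2r^1 + 2} on |z| = r, so ρ ≤ 1. Choosing z on |z|=r so that -2·z is real positive (always possible by picking arg z appropriately) gives |f(z)| = e^{2r^1 + 2}, matching the bound. The additive constant 2 does not affect log log M(r) ~ 1·log r. Hence ρ = 1.
Therefore ρ = 1.

Order ρ = 1.


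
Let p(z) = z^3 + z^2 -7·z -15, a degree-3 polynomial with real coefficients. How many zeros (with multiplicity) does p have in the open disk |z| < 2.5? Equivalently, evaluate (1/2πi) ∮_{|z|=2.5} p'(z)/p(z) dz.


The zeros of p are: (-2 + 1i), (-2 - 1i), 3.
Their magnitudes are: 2.236, 2.236, 3.
Zeros with |z| < R = 2.5: (-2 + 1i), (-2 - 1i).
Count = 2.
By the argument principle, (1/2πi) ∮_{|z|=R} p'(z)/p(z) dz equals exactly this count.

Number of zeros inside |z| < 2.5: 2.


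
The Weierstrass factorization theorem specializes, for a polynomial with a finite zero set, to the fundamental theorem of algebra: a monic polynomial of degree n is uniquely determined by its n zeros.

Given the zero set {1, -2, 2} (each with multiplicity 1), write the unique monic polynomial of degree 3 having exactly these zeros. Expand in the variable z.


The polynomial is p(z) = ∏_{α ∈ S} (z − α), where S = {1, -2, 2}.
Expanding the product yields: p(z) = z^3 -z^2 -4·z + 4.
The resulting polynomial has degree 3 and real coefficients as required.

p(z) = z^3 -z^2 -4·z + 4.


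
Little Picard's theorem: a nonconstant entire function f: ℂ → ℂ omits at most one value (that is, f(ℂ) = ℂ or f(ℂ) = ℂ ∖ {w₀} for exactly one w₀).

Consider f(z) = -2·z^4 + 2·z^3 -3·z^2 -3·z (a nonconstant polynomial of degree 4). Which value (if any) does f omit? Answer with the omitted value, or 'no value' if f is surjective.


Little Picard bounds the complement of f(ℂ) to at most one point.
For every w ∈ ℂ, the equation p(z) − w = 0 is a nonconstant polynomial in z and hence has at least one root by the fundamental theorem of algebra. So p is surjective onto ℂ, omitting no value.

Omitted value: no value.


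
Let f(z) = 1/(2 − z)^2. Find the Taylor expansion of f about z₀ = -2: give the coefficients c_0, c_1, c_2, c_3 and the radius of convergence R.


Let w = z − z₀, so z = z₀ + w.
Then 2 − z = 2 − (z₀ + w) = (2 − z₀) − w = 4 − w.
f(z) = 1/(4 − w)^2 = (1/(4)^2) · (1 − w/(4))^{−2}.
By the binomial series (1−u)^{−2} = Σ_{n≥0} C(n+1, 1) u^n for |u|<1, with u = w/(4):
  c_n = C(n+1, 1) / (4)^(n+2).
  c_0 = 1/(4)^2 = 1/16.
  c_1 = 2/(4)^3 = 1/32.
  c_2 = 3/(4)^4 = 3/256.
  c_3 = 4/(4)^5 = 1/256.
The series is valid for |w/d| < 1, i.e. |z − z₀| < |d|.
Radius of convergence: R = |2 − z₀| = |4| = 4 (distance from z₀ to the singularity z = 2).

c_0 = 1/16, c_1 = 1/32, c_2 = 3/256, c_3 = 1/256; R = 4.


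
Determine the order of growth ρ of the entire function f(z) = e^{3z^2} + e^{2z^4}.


Each summand is entire of order 2 and 4 respectively (as in the single-exponential case). The order of a sum is at most the max of the orders, so ρ ≤ 4. For the lower bound: on |z|=r choose arg z so that 2z^4 is real positive; then |e^{2z^4}| = e^{2r^4} while |e^{3z^2}| ≤ e^{3r^2} = o(e^{2r^4}). So |f| ≥ e^{2r^4}(1 − o(1)) and ρ ≥ 4. Hence ρ = max(2, 4) = 4.
Therefore ρ = 4.

Order ρ = 4.


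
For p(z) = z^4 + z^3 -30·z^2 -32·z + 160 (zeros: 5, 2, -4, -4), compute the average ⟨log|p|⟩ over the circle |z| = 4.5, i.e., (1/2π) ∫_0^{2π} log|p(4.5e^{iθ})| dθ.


Zeros: -4, -4, 2, 5; r = 4.5.
Inside |z| < r: -4, -4, 2. Outside (|z| ≥ r): 5.
p(0) = 160, so log|p(0)| = log(160) = 5.0752.
Apply Jensen: I(r) = log|p(0)| + Σ_k log(r/|z_k|), summed over zeros inside |z| < r.
  log(r/|z_k|) for z_k = 2: log(4.5/2) = 0.8109
  log(r/|z_k|) for z_k = -4: log(4.5/4) = 0.1178
  log(r/|z_k|) for z_k = -4: log(4.5/4) = 0.1178
  Outside zeros (5) contribute nothing to the Jensen sum.
Sum over inside zeros: 1.0465.
I(r) = log|p(0)| + (inside sum) = 5.0752 + 1.0465 = 6.1217.
Note: since some zeros are outside |z| ≤ r, the simplified n·log(r) form does NOT apply — only the inside zeros contribute.

I(r) ≈ 6.1217.


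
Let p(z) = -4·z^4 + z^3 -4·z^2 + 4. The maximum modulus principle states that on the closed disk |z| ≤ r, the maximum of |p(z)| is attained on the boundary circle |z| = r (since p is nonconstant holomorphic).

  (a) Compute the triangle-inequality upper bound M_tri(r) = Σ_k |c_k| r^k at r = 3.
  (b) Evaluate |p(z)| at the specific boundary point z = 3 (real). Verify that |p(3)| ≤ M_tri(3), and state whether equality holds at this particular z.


Coefficients: c_0 = 4, c_1 = 0, c_2 = -4, c_3 = 1, c_4 = -4. Radius r = 3.
Part (a). Triangle bound: M_tri(r) = Σ_k |c_k| r^k
  = |4|·3^0 + |0|·3^1 + |-4|·3^2 + |1|·3^3 + |-4|·3^4
  = 4 + 0 + 36 + 27 + 324 = 391.
This bounds M(r) := max_{|z|=r} |p(z)| from above; equality holds iff all terms c_k z^k can be made to align in phase at a single z on |z|=r.
Part (b). At z = 3 (real, on the circle |z| = r):
  p(3) = (4)·3^0 + (0)·3^1 + (-4)·3^2 + (1)·3^3 + (-4)·3^4 = -329.
  |p(3)| = 329.
Check: |p(3)| = 329 ≤ 391 = M_tri(3). ✓ Equality does not hold at z = 3 (the coefficients have mixed signs, so the terms do not all align in phase there).

M_tri(3) = 391; |p(3)| = 329; equality at z=3: no.
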